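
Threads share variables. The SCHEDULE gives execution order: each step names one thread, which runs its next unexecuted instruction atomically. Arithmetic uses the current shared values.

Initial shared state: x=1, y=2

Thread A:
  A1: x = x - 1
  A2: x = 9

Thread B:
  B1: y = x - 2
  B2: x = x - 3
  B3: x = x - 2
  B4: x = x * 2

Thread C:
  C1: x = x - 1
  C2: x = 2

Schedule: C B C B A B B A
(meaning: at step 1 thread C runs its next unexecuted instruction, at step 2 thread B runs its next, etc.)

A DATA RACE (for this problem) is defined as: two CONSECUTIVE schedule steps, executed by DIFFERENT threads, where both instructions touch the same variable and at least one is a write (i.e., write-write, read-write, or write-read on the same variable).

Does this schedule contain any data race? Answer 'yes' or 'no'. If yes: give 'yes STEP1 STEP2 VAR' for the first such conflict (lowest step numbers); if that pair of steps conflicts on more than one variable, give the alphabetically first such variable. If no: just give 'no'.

Answer: yes 1 2 x

Derivation:
Steps 1,2: C(x = x - 1) vs B(y = x - 2). RACE on x (W-R).
Steps 2,3: B(y = x - 2) vs C(x = 2). RACE on x (R-W).
Steps 3,4: C(x = 2) vs B(x = x - 3). RACE on x (W-W).
Steps 4,5: B(x = x - 3) vs A(x = x - 1). RACE on x (W-W).
Steps 5,6: A(x = x - 1) vs B(x = x - 2). RACE on x (W-W).
Steps 6,7: same thread (B). No race.
Steps 7,8: B(x = x * 2) vs A(x = 9). RACE on x (W-W).
First conflict at steps 1,2.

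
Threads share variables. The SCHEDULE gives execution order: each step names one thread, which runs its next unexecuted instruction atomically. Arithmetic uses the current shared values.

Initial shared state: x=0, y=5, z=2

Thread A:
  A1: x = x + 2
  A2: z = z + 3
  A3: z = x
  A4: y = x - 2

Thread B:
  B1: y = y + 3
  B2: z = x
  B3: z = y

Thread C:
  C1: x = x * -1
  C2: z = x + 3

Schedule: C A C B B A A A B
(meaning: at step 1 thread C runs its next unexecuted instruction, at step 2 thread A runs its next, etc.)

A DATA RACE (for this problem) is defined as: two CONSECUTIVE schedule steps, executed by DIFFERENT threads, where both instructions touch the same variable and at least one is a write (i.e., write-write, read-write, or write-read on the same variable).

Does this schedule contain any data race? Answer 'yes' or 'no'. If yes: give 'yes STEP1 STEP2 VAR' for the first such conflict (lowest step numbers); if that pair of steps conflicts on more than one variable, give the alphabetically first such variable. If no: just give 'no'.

Answer: yes 1 2 x

Derivation:
Steps 1,2: C(x = x * -1) vs A(x = x + 2). RACE on x (W-W).
Steps 2,3: A(x = x + 2) vs C(z = x + 3). RACE on x (W-R).
Steps 3,4: C(r=x,w=z) vs B(r=y,w=y). No conflict.
Steps 4,5: same thread (B). No race.
Steps 5,6: B(z = x) vs A(z = z + 3). RACE on z (W-W).
Steps 6,7: same thread (A). No race.
Steps 7,8: same thread (A). No race.
Steps 8,9: A(y = x - 2) vs B(z = y). RACE on y (W-R).
First conflict at steps 1,2.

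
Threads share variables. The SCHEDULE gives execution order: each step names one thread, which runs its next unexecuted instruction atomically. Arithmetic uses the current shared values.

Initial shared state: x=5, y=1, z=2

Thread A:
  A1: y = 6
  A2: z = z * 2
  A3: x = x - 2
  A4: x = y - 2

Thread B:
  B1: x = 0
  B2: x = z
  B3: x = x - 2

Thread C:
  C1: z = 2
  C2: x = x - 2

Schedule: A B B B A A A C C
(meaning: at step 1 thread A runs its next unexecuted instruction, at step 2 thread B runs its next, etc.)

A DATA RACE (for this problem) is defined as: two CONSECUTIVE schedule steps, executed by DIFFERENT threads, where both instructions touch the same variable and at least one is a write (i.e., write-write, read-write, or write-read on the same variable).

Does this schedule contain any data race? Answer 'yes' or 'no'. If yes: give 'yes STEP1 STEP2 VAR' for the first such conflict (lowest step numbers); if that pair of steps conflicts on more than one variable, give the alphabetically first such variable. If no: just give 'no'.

Steps 1,2: A(r=-,w=y) vs B(r=-,w=x). No conflict.
Steps 2,3: same thread (B). No race.
Steps 3,4: same thread (B). No race.
Steps 4,5: B(r=x,w=x) vs A(r=z,w=z). No conflict.
Steps 5,6: same thread (A). No race.
Steps 6,7: same thread (A). No race.
Steps 7,8: A(r=y,w=x) vs C(r=-,w=z). No conflict.
Steps 8,9: same thread (C). No race.

Answer: no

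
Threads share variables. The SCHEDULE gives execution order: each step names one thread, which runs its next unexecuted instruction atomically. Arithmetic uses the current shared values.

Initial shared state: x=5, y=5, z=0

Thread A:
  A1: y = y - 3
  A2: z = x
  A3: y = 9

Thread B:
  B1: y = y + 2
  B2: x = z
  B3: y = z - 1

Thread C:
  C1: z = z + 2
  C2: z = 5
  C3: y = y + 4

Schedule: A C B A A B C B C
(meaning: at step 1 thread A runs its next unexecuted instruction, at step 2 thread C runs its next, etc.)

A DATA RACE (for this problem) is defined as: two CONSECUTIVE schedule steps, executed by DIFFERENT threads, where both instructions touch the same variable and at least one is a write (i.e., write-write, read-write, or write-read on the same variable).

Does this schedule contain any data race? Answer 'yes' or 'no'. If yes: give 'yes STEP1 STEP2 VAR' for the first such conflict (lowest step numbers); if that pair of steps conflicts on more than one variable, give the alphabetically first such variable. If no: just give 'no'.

Answer: yes 6 7 z

Derivation:
Steps 1,2: A(r=y,w=y) vs C(r=z,w=z). No conflict.
Steps 2,3: C(r=z,w=z) vs B(r=y,w=y). No conflict.
Steps 3,4: B(r=y,w=y) vs A(r=x,w=z). No conflict.
Steps 4,5: same thread (A). No race.
Steps 5,6: A(r=-,w=y) vs B(r=z,w=x). No conflict.
Steps 6,7: B(x = z) vs C(z = 5). RACE on z (R-W).
Steps 7,8: C(z = 5) vs B(y = z - 1). RACE on z (W-R).
Steps 8,9: B(y = z - 1) vs C(y = y + 4). RACE on y (W-W).
First conflict at steps 6,7.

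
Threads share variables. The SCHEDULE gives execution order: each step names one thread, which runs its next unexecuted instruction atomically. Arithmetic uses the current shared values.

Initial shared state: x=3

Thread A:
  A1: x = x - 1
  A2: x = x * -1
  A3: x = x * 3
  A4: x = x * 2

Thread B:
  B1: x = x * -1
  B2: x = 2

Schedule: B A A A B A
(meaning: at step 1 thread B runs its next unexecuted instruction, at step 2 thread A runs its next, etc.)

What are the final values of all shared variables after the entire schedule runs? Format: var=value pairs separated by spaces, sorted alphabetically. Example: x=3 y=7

Step 1: thread B executes B1 (x = x * -1). Shared: x=-3. PCs: A@0 B@1
Step 2: thread A executes A1 (x = x - 1). Shared: x=-4. PCs: A@1 B@1
Step 3: thread A executes A2 (x = x * -1). Shared: x=4. PCs: A@2 B@1
Step 4: thread A executes A3 (x = x * 3). Shared: x=12. PCs: A@3 B@1
Step 5: thread B executes B2 (x = 2). Shared: x=2. PCs: A@3 B@2
Step 6: thread A executes A4 (x = x * 2). Shared: x=4. PCs: A@4 B@2

Answer: x=4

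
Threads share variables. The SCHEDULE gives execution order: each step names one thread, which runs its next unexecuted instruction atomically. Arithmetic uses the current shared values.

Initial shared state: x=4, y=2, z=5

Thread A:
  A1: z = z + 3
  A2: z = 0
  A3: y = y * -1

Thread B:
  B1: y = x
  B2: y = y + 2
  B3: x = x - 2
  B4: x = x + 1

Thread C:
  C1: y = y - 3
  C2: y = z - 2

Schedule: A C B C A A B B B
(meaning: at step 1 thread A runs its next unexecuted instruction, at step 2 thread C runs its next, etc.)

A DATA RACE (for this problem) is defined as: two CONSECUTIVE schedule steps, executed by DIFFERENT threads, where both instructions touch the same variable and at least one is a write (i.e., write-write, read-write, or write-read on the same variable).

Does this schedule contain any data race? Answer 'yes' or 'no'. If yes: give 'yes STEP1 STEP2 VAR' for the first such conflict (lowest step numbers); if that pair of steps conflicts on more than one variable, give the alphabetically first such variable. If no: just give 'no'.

Steps 1,2: A(r=z,w=z) vs C(r=y,w=y). No conflict.
Steps 2,3: C(y = y - 3) vs B(y = x). RACE on y (W-W).
Steps 3,4: B(y = x) vs C(y = z - 2). RACE on y (W-W).
Steps 4,5: C(y = z - 2) vs A(z = 0). RACE on z (R-W).
Steps 5,6: same thread (A). No race.
Steps 6,7: A(y = y * -1) vs B(y = y + 2). RACE on y (W-W).
Steps 7,8: same thread (B). No race.
Steps 8,9: same thread (B). No race.
First conflict at steps 2,3.

Answer: yes 2 3 y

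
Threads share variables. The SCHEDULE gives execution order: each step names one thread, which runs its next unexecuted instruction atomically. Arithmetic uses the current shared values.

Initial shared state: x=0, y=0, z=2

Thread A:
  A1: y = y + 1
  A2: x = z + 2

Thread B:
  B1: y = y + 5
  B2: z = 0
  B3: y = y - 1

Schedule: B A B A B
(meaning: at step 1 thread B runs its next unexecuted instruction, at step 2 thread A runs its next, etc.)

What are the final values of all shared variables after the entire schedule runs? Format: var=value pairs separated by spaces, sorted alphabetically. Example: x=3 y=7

Step 1: thread B executes B1 (y = y + 5). Shared: x=0 y=5 z=2. PCs: A@0 B@1
Step 2: thread A executes A1 (y = y + 1). Shared: x=0 y=6 z=2. PCs: A@1 B@1
Step 3: thread B executes B2 (z = 0). Shared: x=0 y=6 z=0. PCs: A@1 B@2
Step 4: thread A executes A2 (x = z + 2). Shared: x=2 y=6 z=0. PCs: A@2 B@2
Step 5: thread B executes B3 (y = y - 1). Shared: x=2 y=5 z=0. PCs: A@2 B@3

Answer: x=2 y=5 z=0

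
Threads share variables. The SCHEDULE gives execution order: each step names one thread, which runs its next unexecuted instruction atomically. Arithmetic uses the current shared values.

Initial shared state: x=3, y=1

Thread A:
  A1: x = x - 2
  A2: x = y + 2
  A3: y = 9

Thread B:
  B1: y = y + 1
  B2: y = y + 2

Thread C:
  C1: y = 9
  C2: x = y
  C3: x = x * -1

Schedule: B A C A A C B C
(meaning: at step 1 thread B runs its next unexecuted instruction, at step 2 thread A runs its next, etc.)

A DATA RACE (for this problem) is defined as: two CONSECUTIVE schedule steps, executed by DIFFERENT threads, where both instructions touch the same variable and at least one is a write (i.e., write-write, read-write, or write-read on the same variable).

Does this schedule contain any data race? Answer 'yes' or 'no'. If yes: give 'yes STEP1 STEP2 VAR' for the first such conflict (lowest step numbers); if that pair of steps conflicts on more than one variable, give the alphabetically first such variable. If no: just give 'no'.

Steps 1,2: B(r=y,w=y) vs A(r=x,w=x). No conflict.
Steps 2,3: A(r=x,w=x) vs C(r=-,w=y). No conflict.
Steps 3,4: C(y = 9) vs A(x = y + 2). RACE on y (W-R).
Steps 4,5: same thread (A). No race.
Steps 5,6: A(y = 9) vs C(x = y). RACE on y (W-R).
Steps 6,7: C(x = y) vs B(y = y + 2). RACE on y (R-W).
Steps 7,8: B(r=y,w=y) vs C(r=x,w=x). No conflict.
First conflict at steps 3,4.

Answer: yes 3 4 y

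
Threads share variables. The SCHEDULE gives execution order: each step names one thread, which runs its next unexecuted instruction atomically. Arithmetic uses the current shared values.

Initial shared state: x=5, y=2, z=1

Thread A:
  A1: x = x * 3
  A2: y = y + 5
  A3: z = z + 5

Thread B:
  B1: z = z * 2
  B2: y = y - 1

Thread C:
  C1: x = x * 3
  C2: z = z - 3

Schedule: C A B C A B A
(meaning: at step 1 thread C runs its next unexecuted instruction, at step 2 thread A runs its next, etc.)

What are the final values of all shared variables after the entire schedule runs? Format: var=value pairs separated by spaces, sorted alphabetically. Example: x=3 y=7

Answer: x=45 y=6 z=4

Derivation:
Step 1: thread C executes C1 (x = x * 3). Shared: x=15 y=2 z=1. PCs: A@0 B@0 C@1
Step 2: thread A executes A1 (x = x * 3). Shared: x=45 y=2 z=1. PCs: A@1 B@0 C@1
Step 3: thread B executes B1 (z = z * 2). Shared: x=45 y=2 z=2. PCs: A@1 B@1 C@1
Step 4: thread C executes C2 (z = z - 3). Shared: x=45 y=2 z=-1. PCs: A@1 B@1 C@2
Step 5: thread A executes A2 (y = y + 5). Shared: x=45 y=7 z=-1. PCs: A@2 B@1 C@2
Step 6: thread B executes B2 (y = y - 1). Shared: x=45 y=6 z=-1. PCs: A@2 B@2 C@2
Step 7: thread A executes A3 (z = z + 5). Shared: x=45 y=6 z=4. PCs: A@3 B@2 C@2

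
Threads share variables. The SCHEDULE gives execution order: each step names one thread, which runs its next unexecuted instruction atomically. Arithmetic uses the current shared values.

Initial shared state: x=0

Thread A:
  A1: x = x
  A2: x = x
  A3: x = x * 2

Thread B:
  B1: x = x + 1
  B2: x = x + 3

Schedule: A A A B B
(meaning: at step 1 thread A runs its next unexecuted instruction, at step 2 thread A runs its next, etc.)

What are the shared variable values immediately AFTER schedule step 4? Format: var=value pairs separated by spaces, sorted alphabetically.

Answer: x=1

Derivation:
Step 1: thread A executes A1 (x = x). Shared: x=0. PCs: A@1 B@0
Step 2: thread A executes A2 (x = x). Shared: x=0. PCs: A@2 B@0
Step 3: thread A executes A3 (x = x * 2). Shared: x=0. PCs: A@3 B@0
Step 4: thread B executes B1 (x = x + 1). Shared: x=1. PCs: A@3 B@1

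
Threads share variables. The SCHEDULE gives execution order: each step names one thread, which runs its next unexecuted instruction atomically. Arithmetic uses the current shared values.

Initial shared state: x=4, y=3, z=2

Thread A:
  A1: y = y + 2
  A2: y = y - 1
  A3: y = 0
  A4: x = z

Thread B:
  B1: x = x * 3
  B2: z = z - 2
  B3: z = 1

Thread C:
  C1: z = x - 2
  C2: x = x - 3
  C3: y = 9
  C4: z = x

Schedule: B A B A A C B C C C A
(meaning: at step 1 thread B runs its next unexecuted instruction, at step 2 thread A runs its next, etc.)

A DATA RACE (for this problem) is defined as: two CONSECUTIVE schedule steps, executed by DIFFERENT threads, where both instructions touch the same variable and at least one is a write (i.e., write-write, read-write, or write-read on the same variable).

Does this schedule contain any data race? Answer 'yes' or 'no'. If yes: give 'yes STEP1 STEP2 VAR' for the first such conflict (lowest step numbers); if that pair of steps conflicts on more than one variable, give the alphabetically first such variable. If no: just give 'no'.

Steps 1,2: B(r=x,w=x) vs A(r=y,w=y). No conflict.
Steps 2,3: A(r=y,w=y) vs B(r=z,w=z). No conflict.
Steps 3,4: B(r=z,w=z) vs A(r=y,w=y). No conflict.
Steps 4,5: same thread (A). No race.
Steps 5,6: A(r=-,w=y) vs C(r=x,w=z). No conflict.
Steps 6,7: C(z = x - 2) vs B(z = 1). RACE on z (W-W).
Steps 7,8: B(r=-,w=z) vs C(r=x,w=x). No conflict.
Steps 8,9: same thread (C). No race.
Steps 9,10: same thread (C). No race.
Steps 10,11: C(z = x) vs A(x = z). RACE on x (R-W), z (W-R). Multiple vars; alphabetically first is x.
First conflict at steps 6,7.

Answer: yes 6 7 z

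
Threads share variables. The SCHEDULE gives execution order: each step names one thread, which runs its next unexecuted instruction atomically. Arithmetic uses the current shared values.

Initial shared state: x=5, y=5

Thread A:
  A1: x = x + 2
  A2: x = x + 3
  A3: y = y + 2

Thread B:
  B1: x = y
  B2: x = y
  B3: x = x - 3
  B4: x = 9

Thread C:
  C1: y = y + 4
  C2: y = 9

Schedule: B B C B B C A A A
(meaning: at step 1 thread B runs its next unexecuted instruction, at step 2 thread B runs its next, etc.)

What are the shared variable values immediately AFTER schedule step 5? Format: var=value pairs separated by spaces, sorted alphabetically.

Answer: x=9 y=9

Derivation:
Step 1: thread B executes B1 (x = y). Shared: x=5 y=5. PCs: A@0 B@1 C@0
Step 2: thread B executes B2 (x = y). Shared: x=5 y=5. PCs: A@0 B@2 C@0
Step 3: thread C executes C1 (y = y + 4). Shared: x=5 y=9. PCs: A@0 B@2 C@1
Step 4: thread B executes B3 (x = x - 3). Shared: x=2 y=9. PCs: A@0 B@3 C@1
Step 5: thread B executes B4 (x = 9). Shared: x=9 y=9. PCs: A@0 B@4 C@1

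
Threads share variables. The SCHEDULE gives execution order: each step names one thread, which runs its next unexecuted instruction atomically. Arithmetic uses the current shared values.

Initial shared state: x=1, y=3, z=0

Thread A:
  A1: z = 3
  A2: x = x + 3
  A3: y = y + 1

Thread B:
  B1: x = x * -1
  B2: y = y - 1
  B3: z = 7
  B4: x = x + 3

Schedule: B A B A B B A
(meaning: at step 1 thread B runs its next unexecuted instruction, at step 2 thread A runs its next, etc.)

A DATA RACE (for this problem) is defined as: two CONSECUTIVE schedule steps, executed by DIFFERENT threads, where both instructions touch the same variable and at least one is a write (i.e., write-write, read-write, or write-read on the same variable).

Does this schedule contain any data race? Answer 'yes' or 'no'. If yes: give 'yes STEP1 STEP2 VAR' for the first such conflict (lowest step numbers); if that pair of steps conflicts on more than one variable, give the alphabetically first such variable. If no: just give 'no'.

Answer: no

Derivation:
Steps 1,2: B(r=x,w=x) vs A(r=-,w=z). No conflict.
Steps 2,3: A(r=-,w=z) vs B(r=y,w=y). No conflict.
Steps 3,4: B(r=y,w=y) vs A(r=x,w=x). No conflict.
Steps 4,5: A(r=x,w=x) vs B(r=-,w=z). No conflict.
Steps 5,6: same thread (B). No race.
Steps 6,7: B(r=x,w=x) vs A(r=y,w=y). No conflict.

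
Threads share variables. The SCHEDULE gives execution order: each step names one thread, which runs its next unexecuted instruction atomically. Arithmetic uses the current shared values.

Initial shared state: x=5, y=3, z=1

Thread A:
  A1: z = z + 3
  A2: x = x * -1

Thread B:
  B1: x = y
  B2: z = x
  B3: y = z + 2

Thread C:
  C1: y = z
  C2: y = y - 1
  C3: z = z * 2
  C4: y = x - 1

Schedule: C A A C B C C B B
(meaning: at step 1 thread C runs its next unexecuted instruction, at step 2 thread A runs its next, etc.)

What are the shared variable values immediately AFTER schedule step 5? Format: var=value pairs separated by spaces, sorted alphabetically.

Step 1: thread C executes C1 (y = z). Shared: x=5 y=1 z=1. PCs: A@0 B@0 C@1
Step 2: thread A executes A1 (z = z + 3). Shared: x=5 y=1 z=4. PCs: A@1 B@0 C@1
Step 3: thread A executes A2 (x = x * -1). Shared: x=-5 y=1 z=4. PCs: A@2 B@0 C@1
Step 4: thread C executes C2 (y = y - 1). Shared: x=-5 y=0 z=4. PCs: A@2 B@0 C@2
Step 5: thread B executes B1 (x = y). Shared: x=0 y=0 z=4. PCs: A@2 B@1 C@2

Answer: x=0 y=0 z=4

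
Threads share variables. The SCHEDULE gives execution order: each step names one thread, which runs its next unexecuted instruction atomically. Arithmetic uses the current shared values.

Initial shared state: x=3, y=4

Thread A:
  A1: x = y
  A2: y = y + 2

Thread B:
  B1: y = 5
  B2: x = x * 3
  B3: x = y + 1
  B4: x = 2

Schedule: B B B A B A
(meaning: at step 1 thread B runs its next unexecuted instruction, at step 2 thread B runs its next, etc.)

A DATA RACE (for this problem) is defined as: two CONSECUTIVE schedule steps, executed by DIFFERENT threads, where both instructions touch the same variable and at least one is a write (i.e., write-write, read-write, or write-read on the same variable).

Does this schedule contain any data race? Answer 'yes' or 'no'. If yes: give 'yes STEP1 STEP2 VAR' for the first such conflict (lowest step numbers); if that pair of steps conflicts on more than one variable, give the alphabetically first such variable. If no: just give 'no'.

Answer: yes 3 4 x

Derivation:
Steps 1,2: same thread (B). No race.
Steps 2,3: same thread (B). No race.
Steps 3,4: B(x = y + 1) vs A(x = y). RACE on x (W-W).
Steps 4,5: A(x = y) vs B(x = 2). RACE on x (W-W).
Steps 5,6: B(r=-,w=x) vs A(r=y,w=y). No conflict.
First conflict at steps 3,4.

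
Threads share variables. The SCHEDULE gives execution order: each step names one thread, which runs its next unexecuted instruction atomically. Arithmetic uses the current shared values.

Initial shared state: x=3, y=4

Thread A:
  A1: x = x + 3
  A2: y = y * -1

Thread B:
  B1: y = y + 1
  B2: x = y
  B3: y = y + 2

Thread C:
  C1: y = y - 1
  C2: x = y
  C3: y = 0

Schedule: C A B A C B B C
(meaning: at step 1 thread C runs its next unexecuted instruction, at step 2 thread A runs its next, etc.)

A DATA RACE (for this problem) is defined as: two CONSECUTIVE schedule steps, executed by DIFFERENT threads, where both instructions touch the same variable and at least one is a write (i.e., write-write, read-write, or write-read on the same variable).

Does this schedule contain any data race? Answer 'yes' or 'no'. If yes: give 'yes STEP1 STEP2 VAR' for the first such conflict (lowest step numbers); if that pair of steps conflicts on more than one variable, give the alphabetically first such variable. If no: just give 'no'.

Steps 1,2: C(r=y,w=y) vs A(r=x,w=x). No conflict.
Steps 2,3: A(r=x,w=x) vs B(r=y,w=y). No conflict.
Steps 3,4: B(y = y + 1) vs A(y = y * -1). RACE on y (W-W).
Steps 4,5: A(y = y * -1) vs C(x = y). RACE on y (W-R).
Steps 5,6: C(x = y) vs B(x = y). RACE on x (W-W).
Steps 6,7: same thread (B). No race.
Steps 7,8: B(y = y + 2) vs C(y = 0). RACE on y (W-W).
First conflict at steps 3,4.

Answer: yes 3 4 y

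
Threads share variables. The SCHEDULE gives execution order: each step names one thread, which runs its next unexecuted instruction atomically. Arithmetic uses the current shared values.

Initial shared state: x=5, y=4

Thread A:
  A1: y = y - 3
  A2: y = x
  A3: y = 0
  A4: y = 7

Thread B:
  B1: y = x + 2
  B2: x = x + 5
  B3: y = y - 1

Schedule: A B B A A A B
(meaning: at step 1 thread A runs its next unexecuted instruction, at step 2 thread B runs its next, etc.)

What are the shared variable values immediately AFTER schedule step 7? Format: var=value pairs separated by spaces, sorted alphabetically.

Answer: x=10 y=6

Derivation:
Step 1: thread A executes A1 (y = y - 3). Shared: x=5 y=1. PCs: A@1 B@0
Step 2: thread B executes B1 (y = x + 2). Shared: x=5 y=7. PCs: A@1 B@1
Step 3: thread B executes B2 (x = x + 5). Shared: x=10 y=7. PCs: A@1 B@2
Step 4: thread A executes A2 (y = x). Shared: x=10 y=10. PCs: A@2 B@2
Step 5: thread A executes A3 (y = 0). Shared: x=10 y=0. PCs: A@3 B@2
Step 6: thread A executes A4 (y = 7). Shared: x=10 y=7. PCs: A@4 B@2
Step 7: thread B executes B3 (y = y - 1). Shared: x=10 y=6. PCs: A@4 B@3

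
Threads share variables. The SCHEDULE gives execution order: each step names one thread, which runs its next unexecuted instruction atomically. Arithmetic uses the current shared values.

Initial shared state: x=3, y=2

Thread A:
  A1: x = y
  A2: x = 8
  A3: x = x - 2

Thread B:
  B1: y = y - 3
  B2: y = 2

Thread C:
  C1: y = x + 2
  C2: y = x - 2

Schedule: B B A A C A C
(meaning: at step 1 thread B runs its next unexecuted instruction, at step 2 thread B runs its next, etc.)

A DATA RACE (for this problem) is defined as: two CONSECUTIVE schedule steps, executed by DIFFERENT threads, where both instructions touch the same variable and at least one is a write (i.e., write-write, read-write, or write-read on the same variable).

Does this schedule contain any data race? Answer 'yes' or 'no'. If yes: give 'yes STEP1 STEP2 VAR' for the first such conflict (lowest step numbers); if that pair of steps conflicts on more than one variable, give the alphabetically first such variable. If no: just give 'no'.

Steps 1,2: same thread (B). No race.
Steps 2,3: B(y = 2) vs A(x = y). RACE on y (W-R).
Steps 3,4: same thread (A). No race.
Steps 4,5: A(x = 8) vs C(y = x + 2). RACE on x (W-R).
Steps 5,6: C(y = x + 2) vs A(x = x - 2). RACE on x (R-W).
Steps 6,7: A(x = x - 2) vs C(y = x - 2). RACE on x (W-R).
First conflict at steps 2,3.

Answer: yes 2 3 y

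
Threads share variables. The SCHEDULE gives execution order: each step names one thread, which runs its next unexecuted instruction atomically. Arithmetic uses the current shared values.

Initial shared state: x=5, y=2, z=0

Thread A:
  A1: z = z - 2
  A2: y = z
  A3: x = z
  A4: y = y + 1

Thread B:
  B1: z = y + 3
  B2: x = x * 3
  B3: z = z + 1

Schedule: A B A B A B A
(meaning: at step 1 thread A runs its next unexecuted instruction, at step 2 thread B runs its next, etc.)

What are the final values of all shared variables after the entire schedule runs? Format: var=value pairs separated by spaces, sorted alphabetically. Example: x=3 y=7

Step 1: thread A executes A1 (z = z - 2). Shared: x=5 y=2 z=-2. PCs: A@1 B@0
Step 2: thread B executes B1 (z = y + 3). Shared: x=5 y=2 z=5. PCs: A@1 B@1
Step 3: thread A executes A2 (y = z). Shared: x=5 y=5 z=5. PCs: A@2 B@1
Step 4: thread B executes B2 (x = x * 3). Shared: x=15 y=5 z=5. PCs: A@2 B@2
Step 5: thread A executes A3 (x = z). Shared: x=5 y=5 z=5. PCs: A@3 B@2
Step 6: thread B executes B3 (z = z + 1). Shared: x=5 y=5 z=6. PCs: A@3 B@3
Step 7: thread A executes A4 (y = y + 1). Shared: x=5 y=6 z=6. PCs: A@4 B@3

Answer: x=5 y=6 z=6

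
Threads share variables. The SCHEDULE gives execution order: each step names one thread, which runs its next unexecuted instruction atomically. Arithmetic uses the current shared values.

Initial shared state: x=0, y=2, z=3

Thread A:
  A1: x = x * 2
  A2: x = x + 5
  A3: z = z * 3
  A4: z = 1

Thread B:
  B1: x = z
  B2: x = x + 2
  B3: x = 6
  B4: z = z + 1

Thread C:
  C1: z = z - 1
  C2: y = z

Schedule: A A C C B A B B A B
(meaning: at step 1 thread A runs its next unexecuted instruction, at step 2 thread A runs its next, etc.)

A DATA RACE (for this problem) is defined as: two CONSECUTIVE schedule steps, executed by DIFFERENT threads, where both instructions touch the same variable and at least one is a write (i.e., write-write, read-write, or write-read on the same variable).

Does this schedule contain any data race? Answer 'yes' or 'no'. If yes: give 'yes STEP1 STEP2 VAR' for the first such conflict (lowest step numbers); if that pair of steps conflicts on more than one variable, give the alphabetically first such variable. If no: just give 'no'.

Steps 1,2: same thread (A). No race.
Steps 2,3: A(r=x,w=x) vs C(r=z,w=z). No conflict.
Steps 3,4: same thread (C). No race.
Steps 4,5: C(r=z,w=y) vs B(r=z,w=x). No conflict.
Steps 5,6: B(x = z) vs A(z = z * 3). RACE on z (R-W).
Steps 6,7: A(r=z,w=z) vs B(r=x,w=x). No conflict.
Steps 7,8: same thread (B). No race.
Steps 8,9: B(r=-,w=x) vs A(r=-,w=z). No conflict.
Steps 9,10: A(z = 1) vs B(z = z + 1). RACE on z (W-W).
First conflict at steps 5,6.

Answer: yes 5 6 z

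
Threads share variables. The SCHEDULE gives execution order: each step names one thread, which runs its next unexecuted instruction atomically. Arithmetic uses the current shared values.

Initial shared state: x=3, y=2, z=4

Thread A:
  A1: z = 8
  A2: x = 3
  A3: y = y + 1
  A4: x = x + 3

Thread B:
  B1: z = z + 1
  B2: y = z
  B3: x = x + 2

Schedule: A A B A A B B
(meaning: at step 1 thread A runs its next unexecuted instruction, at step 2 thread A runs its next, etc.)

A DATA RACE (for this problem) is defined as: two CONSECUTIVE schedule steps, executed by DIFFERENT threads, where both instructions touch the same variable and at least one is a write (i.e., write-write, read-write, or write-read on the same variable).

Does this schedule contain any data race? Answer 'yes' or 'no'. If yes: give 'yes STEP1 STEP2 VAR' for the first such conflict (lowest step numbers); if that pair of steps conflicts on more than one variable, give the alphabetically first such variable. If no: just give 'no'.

Steps 1,2: same thread (A). No race.
Steps 2,3: A(r=-,w=x) vs B(r=z,w=z). No conflict.
Steps 3,4: B(r=z,w=z) vs A(r=y,w=y). No conflict.
Steps 4,5: same thread (A). No race.
Steps 5,6: A(r=x,w=x) vs B(r=z,w=y). No conflict.
Steps 6,7: same thread (B). No race.

Answer: no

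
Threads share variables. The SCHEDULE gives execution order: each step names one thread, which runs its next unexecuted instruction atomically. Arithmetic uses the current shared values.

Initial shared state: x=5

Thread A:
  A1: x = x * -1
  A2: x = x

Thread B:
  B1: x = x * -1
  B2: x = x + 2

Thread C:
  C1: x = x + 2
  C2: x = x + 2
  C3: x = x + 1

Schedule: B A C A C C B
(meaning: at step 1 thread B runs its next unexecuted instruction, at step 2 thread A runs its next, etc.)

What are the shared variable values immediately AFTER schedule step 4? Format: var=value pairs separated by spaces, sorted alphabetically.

Answer: x=7

Derivation:
Step 1: thread B executes B1 (x = x * -1). Shared: x=-5. PCs: A@0 B@1 C@0
Step 2: thread A executes A1 (x = x * -1). Shared: x=5. PCs: A@1 B@1 C@0
Step 3: thread C executes C1 (x = x + 2). Shared: x=7. PCs: A@1 B@1 C@1
Step 4: thread A executes A2 (x = x). Shared: x=7. PCs: A@2 B@1 C@1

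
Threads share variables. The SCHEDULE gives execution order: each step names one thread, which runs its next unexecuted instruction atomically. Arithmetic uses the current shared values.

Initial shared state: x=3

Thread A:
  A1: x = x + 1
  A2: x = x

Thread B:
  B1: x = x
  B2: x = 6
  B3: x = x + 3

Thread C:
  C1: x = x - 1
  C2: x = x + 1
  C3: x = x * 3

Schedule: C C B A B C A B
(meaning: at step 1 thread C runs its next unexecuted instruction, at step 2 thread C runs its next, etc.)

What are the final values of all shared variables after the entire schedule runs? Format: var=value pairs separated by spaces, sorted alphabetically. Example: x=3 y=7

Step 1: thread C executes C1 (x = x - 1). Shared: x=2. PCs: A@0 B@0 C@1
Step 2: thread C executes C2 (x = x + 1). Shared: x=3. PCs: A@0 B@0 C@2
Step 3: thread B executes B1 (x = x). Shared: x=3. PCs: A@0 B@1 C@2
Step 4: thread A executes A1 (x = x + 1). Shared: x=4. PCs: A@1 B@1 C@2
Step 5: thread B executes B2 (x = 6). Shared: x=6. PCs: A@1 B@2 C@2
Step 6: thread C executes C3 (x = x * 3). Shared: x=18. PCs: A@1 B@2 C@3
Step 7: thread A executes A2 (x = x). Shared: x=18. PCs: A@2 B@2 C@3
Step 8: thread B executes B3 (x = x + 3). Shared: x=21. PCs: A@2 B@3 C@3

Answer: x=21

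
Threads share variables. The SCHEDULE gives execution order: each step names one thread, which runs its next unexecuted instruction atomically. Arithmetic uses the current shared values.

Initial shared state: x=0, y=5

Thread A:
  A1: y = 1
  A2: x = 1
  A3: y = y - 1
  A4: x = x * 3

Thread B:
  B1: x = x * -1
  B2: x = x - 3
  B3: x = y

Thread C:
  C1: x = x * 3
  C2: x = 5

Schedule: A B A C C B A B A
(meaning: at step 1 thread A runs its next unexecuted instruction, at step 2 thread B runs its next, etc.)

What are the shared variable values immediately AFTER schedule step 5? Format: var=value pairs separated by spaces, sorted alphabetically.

Step 1: thread A executes A1 (y = 1). Shared: x=0 y=1. PCs: A@1 B@0 C@0
Step 2: thread B executes B1 (x = x * -1). Shared: x=0 y=1. PCs: A@1 B@1 C@0
Step 3: thread A executes A2 (x = 1). Shared: x=1 y=1. PCs: A@2 B@1 C@0
Step 4: thread C executes C1 (x = x * 3). Shared: x=3 y=1. PCs: A@2 B@1 C@1
Step 5: thread C executes C2 (x = 5). Shared: x=5 y=1. PCs: A@2 B@1 C@2

Answer: x=5 y=1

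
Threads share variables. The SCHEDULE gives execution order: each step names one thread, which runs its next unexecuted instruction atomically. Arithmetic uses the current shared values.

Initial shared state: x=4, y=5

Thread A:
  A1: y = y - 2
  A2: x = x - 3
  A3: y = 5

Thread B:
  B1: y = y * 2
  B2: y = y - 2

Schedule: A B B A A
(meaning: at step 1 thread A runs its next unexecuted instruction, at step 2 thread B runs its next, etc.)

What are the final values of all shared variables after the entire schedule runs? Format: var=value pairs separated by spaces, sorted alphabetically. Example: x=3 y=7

Step 1: thread A executes A1 (y = y - 2). Shared: x=4 y=3. PCs: A@1 B@0
Step 2: thread B executes B1 (y = y * 2). Shared: x=4 y=6. PCs: A@1 B@1
Step 3: thread B executes B2 (y = y - 2). Shared: x=4 y=4. PCs: A@1 B@2
Step 4: thread A executes A2 (x = x - 3). Shared: x=1 y=4. PCs: A@2 B@2
Step 5: thread A executes A3 (y = 5). Shared: x=1 y=5. PCs: A@3 B@2

Answer: x=1 y=5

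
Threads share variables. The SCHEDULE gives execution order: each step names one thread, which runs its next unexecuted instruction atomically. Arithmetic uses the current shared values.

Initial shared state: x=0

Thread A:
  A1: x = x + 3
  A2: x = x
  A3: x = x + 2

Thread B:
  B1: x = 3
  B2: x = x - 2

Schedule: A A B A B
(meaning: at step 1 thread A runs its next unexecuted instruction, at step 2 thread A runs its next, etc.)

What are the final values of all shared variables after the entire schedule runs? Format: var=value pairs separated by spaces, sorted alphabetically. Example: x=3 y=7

Answer: x=3

Derivation:
Step 1: thread A executes A1 (x = x + 3). Shared: x=3. PCs: A@1 B@0
Step 2: thread A executes A2 (x = x). Shared: x=3. PCs: A@2 B@0
Step 3: thread B executes B1 (x = 3). Shared: x=3. PCs: A@2 B@1
Step 4: thread A executes A3 (x = x + 2). Shared: x=5. PCs: A@3 B@1
Step 5: thread B executes B2 (x = x - 2). Shared: x=3. PCs: A@3 B@2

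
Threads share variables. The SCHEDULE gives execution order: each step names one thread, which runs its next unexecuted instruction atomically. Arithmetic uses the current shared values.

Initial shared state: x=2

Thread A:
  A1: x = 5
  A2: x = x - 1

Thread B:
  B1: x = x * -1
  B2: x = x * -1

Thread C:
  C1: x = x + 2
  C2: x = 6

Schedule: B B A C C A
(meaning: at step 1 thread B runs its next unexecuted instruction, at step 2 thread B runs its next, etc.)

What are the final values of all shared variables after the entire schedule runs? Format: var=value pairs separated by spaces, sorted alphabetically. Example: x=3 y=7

Step 1: thread B executes B1 (x = x * -1). Shared: x=-2. PCs: A@0 B@1 C@0
Step 2: thread B executes B2 (x = x * -1). Shared: x=2. PCs: A@0 B@2 C@0
Step 3: thread A executes A1 (x = 5). Shared: x=5. PCs: A@1 B@2 C@0
Step 4: thread C executes C1 (x = x + 2). Shared: x=7. PCs: A@1 B@2 C@1
Step 5: thread C executes C2 (x = 6). Shared: x=6. PCs: A@1 B@2 C@2
Step 6: thread A executes A2 (x = x - 1). Shared: x=5. PCs: A@2 B@2 C@2

Answer: x=5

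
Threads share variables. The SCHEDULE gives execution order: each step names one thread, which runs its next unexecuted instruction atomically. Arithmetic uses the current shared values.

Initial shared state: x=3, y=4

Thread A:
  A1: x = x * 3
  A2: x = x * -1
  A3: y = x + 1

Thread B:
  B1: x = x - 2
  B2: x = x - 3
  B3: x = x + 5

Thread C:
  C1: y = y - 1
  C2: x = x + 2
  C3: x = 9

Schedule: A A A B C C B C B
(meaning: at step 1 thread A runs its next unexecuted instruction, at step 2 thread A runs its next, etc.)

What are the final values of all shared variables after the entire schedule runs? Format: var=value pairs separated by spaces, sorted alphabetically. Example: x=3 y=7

Answer: x=14 y=-9

Derivation:
Step 1: thread A executes A1 (x = x * 3). Shared: x=9 y=4. PCs: A@1 B@0 C@0
Step 2: thread A executes A2 (x = x * -1). Shared: x=-9 y=4. PCs: A@2 B@0 C@0
Step 3: thread A executes A3 (y = x + 1). Shared: x=-9 y=-8. PCs: A@3 B@0 C@0
Step 4: thread B executes B1 (x = x - 2). Shared: x=-11 y=-8. PCs: A@3 B@1 C@0
Step 5: thread C executes C1 (y = y - 1). Shared: x=-11 y=-9. PCs: A@3 B@1 C@1
Step 6: thread C executes C2 (x = x + 2). Shared: x=-9 y=-9. PCs: A@3 B@1 C@2
Step 7: thread B executes B2 (x = x - 3). Shared: x=-12 y=-9. PCs: A@3 B@2 C@2
Step 8: thread C executes C3 (x = 9). Shared: x=9 y=-9. PCs: A@3 B@2 C@3
Step 9: thread B executes B3 (x = x + 5). Shared: x=14 y=-9. PCs: A@3 B@3 C@3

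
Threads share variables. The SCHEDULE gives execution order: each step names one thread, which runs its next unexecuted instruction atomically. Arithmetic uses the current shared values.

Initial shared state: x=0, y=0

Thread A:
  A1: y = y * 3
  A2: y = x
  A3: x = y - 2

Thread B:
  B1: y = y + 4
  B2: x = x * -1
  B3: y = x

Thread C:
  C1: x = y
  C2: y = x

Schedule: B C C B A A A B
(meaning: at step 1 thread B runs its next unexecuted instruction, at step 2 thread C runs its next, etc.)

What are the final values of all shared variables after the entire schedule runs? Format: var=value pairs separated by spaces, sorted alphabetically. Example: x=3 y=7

Answer: x=-6 y=-6

Derivation:
Step 1: thread B executes B1 (y = y + 4). Shared: x=0 y=4. PCs: A@0 B@1 C@0
Step 2: thread C executes C1 (x = y). Shared: x=4 y=4. PCs: A@0 B@1 C@1
Step 3: thread C executes C2 (y = x). Shared: x=4 y=4. PCs: A@0 B@1 C@2
Step 4: thread B executes B2 (x = x * -1). Shared: x=-4 y=4. PCs: A@0 B@2 C@2
Step 5: thread A executes A1 (y = y * 3). Shared: x=-4 y=12. PCs: A@1 B@2 C@2
Step 6: thread A executes A2 (y = x). Shared: x=-4 y=-4. PCs: A@2 B@2 C@2
Step 7: thread A executes A3 (x = y - 2). Shared: x=-6 y=-4. PCs: A@3 B@2 C@2
Step 8: thread B executes B3 (y = x). Shared: x=-6 y=-6. PCs: A@3 B@3 C@2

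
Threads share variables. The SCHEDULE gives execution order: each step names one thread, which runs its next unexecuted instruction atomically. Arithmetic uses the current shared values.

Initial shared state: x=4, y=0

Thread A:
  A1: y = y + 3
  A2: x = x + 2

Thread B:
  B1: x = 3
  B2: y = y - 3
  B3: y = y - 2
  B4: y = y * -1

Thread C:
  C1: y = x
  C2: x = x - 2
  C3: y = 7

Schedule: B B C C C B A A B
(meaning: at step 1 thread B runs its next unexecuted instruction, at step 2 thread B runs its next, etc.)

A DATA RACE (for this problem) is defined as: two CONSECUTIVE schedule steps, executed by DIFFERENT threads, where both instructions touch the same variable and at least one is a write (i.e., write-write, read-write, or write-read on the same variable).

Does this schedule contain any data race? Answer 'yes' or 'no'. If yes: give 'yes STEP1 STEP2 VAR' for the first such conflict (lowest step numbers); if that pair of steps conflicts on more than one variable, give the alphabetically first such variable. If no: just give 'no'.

Answer: yes 2 3 y

Derivation:
Steps 1,2: same thread (B). No race.
Steps 2,3: B(y = y - 3) vs C(y = x). RACE on y (W-W).
Steps 3,4: same thread (C). No race.
Steps 4,5: same thread (C). No race.
Steps 5,6: C(y = 7) vs B(y = y - 2). RACE on y (W-W).
Steps 6,7: B(y = y - 2) vs A(y = y + 3). RACE on y (W-W).
Steps 7,8: same thread (A). No race.
Steps 8,9: A(r=x,w=x) vs B(r=y,w=y). No conflict.
First conflict at steps 2,3.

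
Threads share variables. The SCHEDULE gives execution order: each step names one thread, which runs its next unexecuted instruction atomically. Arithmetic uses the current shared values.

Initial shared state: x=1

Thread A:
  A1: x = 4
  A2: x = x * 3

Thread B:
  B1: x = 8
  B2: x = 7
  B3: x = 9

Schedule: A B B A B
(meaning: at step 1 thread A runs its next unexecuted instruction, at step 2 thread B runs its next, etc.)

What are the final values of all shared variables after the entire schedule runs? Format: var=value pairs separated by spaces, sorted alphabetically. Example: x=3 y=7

Answer: x=9

Derivation:
Step 1: thread A executes A1 (x = 4). Shared: x=4. PCs: A@1 B@0
Step 2: thread B executes B1 (x = 8). Shared: x=8. PCs: A@1 B@1
Step 3: thread B executes B2 (x = 7). Shared: x=7. PCs: A@1 B@2
Step 4: thread A executes A2 (x = x * 3). Shared: x=21. PCs: A@2 B@2
Step 5: thread B executes B3 (x = 9). Shared: x=9. PCs: A@2 B@3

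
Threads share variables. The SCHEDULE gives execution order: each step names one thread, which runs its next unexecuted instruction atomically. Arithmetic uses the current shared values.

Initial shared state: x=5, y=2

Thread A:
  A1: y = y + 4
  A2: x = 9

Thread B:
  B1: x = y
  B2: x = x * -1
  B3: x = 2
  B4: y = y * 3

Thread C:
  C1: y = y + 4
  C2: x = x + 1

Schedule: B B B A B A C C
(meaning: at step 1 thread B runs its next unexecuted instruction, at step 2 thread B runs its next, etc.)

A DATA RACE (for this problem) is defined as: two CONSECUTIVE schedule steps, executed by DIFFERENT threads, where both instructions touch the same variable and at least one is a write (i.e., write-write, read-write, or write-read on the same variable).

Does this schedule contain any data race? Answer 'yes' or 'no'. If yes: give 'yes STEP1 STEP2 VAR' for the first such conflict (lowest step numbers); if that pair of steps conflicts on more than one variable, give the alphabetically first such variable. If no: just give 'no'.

Answer: yes 4 5 y

Derivation:
Steps 1,2: same thread (B). No race.
Steps 2,3: same thread (B). No race.
Steps 3,4: B(r=-,w=x) vs A(r=y,w=y). No conflict.
Steps 4,5: A(y = y + 4) vs B(y = y * 3). RACE on y (W-W).
Steps 5,6: B(r=y,w=y) vs A(r=-,w=x). No conflict.
Steps 6,7: A(r=-,w=x) vs C(r=y,w=y). No conflict.
Steps 7,8: same thread (C). No race.
First conflict at steps 4,5.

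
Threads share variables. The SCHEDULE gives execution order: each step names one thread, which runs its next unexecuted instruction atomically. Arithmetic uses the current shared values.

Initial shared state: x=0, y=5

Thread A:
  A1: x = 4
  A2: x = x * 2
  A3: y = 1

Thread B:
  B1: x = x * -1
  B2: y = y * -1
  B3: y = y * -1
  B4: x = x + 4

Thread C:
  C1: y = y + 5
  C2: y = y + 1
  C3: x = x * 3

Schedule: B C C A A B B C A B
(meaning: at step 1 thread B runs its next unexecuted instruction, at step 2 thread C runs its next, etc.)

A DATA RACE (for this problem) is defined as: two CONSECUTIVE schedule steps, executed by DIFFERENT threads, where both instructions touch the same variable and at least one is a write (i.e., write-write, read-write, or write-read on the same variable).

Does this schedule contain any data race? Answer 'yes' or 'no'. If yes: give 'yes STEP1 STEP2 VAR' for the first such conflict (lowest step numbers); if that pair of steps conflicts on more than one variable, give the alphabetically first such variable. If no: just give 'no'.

Steps 1,2: B(r=x,w=x) vs C(r=y,w=y). No conflict.
Steps 2,3: same thread (C). No race.
Steps 3,4: C(r=y,w=y) vs A(r=-,w=x). No conflict.
Steps 4,5: same thread (A). No race.
Steps 5,6: A(r=x,w=x) vs B(r=y,w=y). No conflict.
Steps 6,7: same thread (B). No race.
Steps 7,8: B(r=y,w=y) vs C(r=x,w=x). No conflict.
Steps 8,9: C(r=x,w=x) vs A(r=-,w=y). No conflict.
Steps 9,10: A(r=-,w=y) vs B(r=x,w=x). No conflict.

Answer: no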